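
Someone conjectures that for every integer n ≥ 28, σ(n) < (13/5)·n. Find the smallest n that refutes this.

A counterexample is any integer n ≥ 28 such that the claim fails; we check each in order.
For n = 28, 29, 30, 31, …, 57, 58, 59 the conclusion holds.
n = 60: σ(60) = 168; 168 ≥ 156.
Hence n = 60 is a counterexample.

n = 60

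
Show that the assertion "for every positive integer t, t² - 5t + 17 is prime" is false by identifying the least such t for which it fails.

t = 13

For t = 1, 2, 3, 4, …, 10, 11, 12 the conclusion holds.
t = 13: t² - 5t + 17 = 121 = 11 × 11, composite.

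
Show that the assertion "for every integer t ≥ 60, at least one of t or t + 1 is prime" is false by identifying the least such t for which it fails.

We need the least integer t ≥ 60 for which t, t + 1 are both composite.
t = 60: 61 is prime.
t = 61: 61 is prime.
t = 62: 62 = 2 × 31; 63 = 3 × 21 — both composite.

t = 62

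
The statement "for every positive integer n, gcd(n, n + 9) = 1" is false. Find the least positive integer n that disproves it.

n = 3

n = 1: gcd(1, 10) = 1.
n = 2: gcd(2, 11) = 1.
n = 3: gcd(3, 12) = 3.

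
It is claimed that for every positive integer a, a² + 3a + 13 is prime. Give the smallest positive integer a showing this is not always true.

a = 9

A counterexample is any positive integer a such that a² + 3a + 13 is not prime; we check each in order.
a = 1: a² + 3a + 13 = 17, prime.
a = 2: a² + 3a + 13 = 23, prime.
a = 3: a² + 3a + 13 = 31, prime.
a = 4: a² + 3a + 13 = 41, prime.
a = 5: a² + 3a + 13 = 53, prime.
a = 6: a² + 3a + 13 = 67, prime.
a = 7: a² + 3a + 13 = 83, prime.
a = 8: a² + 3a + 13 = 101, prime.
a = 9: a² + 3a + 13 = 121 = 11 × 11, composite.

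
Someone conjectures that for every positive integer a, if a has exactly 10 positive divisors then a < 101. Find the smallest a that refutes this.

A counterexample is any positive integer a such that a has exactly 10 positive divisors but the claim fails; we check each in order.
For a = 48, 80 the conclusion holds.
a = 112: τ(112) = 10; 112 ≥ 101.
Thus a = 112 disproves the claim, and no smaller a works.

a = 112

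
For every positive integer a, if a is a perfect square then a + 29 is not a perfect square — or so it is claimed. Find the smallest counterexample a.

Check each positive integer a in order until a is a perfect square but a + 29 is a perfect square.
For a = 1, 4, 9, 16, …, 121, 144, 169 the conclusion holds.
a = 196: 196 = 14² and 196 + 29 = 225 = 15².

a = 196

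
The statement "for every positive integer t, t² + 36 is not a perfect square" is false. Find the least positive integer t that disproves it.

t = 8

A counterexample is any positive integer t such that t² + 36 is a perfect square; we check each in order.
The first 7 eligible values, up to t = 7, all satisfy the conclusion.
t = 8: 8² + 36 = 100 = 10², a perfect square.
Hence t = 8 is a counterexample.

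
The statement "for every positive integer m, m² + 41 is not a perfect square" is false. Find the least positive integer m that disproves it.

m = 20

For m = 1, 2, 3, 4, …, 17, 18, 19 the conclusion holds.
m = 20: 20² + 41 = 441 = 21², a perfect square.
So m = 20 is the smallest counterexample.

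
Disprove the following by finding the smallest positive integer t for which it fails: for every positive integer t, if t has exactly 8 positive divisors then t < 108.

t = 110

Check each positive integer t in order until t has exactly 8 positive divisors but the claim fails.
For t = 24, 30, 40, 42, …, 102, 104, 105 the conclusion holds.
t = 110: τ(110) = 8; 110 ≥ 108.
So t = 110 is the smallest counterexample.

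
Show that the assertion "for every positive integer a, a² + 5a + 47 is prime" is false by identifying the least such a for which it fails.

a = 38

The first 37 eligible values, up to a = 37, all satisfy the conclusion.
a = 38: a² + 5a + 47 = 1681 = 41 × 41, composite.
Thus a = 38 disproves the claim, and no smaller a works.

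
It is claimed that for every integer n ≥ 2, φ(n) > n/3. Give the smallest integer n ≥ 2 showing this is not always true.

n = 6

We need the least integer n ≥ 2 for which the claim fails.
For n = 2, 3, 4, 5 the conclusion holds.
n = 6: φ(6) = 2 and 6/3 = 2, so φ(6) ≤ 6/3.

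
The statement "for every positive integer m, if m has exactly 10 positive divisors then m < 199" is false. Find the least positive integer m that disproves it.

m = 208

We need the least positive integer m for which m has exactly 10 positive divisors but the claim fails.
The first 5 eligible values, up to m = 176, all satisfy the conclusion.
m = 208: τ(208) = 10; 208 ≥ 199.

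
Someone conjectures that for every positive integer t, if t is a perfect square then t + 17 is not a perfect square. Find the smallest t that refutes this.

Check each positive integer t in order until t is a perfect square but t + 17 is a perfect square.
t = 1: 1 + 17 = 18, not a perfect square.
t = 4: 4 + 17 = 21, not a perfect square.
t = 9: 9 + 17 = 26, not a perfect square.
t = 16: 16 + 17 = 33, not a perfect square.
t = 25: 25 + 17 = 42, not a perfect square.
t = 36: 36 + 17 = 53, not a perfect square.
t = 49: 49 + 17 = 66, not a perfect square.
t = 64: 64 = 8² and 64 + 17 = 81 = 9².
Hence t = 64 is a counterexample.

t = 64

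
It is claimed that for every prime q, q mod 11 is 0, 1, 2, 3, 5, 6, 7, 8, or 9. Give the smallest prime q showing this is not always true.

For q = 2, 3, 5, 7, …, 23, 29, 31 the conclusion holds.
q = 37: 37 mod 11 = 4 — not in {0, 1, 2, 3, 5, 6, 7, 8, 9}.
Hence q = 37 is a counterexample.

q = 37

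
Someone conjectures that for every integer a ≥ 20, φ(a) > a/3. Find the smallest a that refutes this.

We need the least integer a ≥ 20 for which the claim fails.
a = 20: φ(20) = 8 and 20/3 = 20/3, so φ(20) > 20/3.
a = 21: φ(21) = 12 and 21/3 = 7, so φ(21) > 21/3.
a = 22: φ(22) = 10 and 22/3 = 22/3, so φ(22) > 22/3.
a = 23: φ(23) = 22 and 23/3 = 23/3, so φ(23) > 23/3.
a = 24: φ(24) = 8 and 24/3 = 8, so φ(24) ≤ 24/3.

a = 24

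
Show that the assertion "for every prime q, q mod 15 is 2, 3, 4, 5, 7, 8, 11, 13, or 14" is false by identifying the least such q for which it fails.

A counterexample is any prime q such that the claim fails; we check each in order.
For q = 2, 3, 5, 7, 11, 13, 17, 19, 23, 29 the conclusion holds.
q = 31: 31 mod 15 = 1 — not in {2, 3, 4, 5, 7, 8, 11, 13, 14}.

q = 31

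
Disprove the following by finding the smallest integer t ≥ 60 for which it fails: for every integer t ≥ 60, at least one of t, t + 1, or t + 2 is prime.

t = 62

We need the least integer t ≥ 60 for which t, t + 1, t + 2 are all composite.
For t = 60, 61 the conclusion holds.
t = 62: 62 = 2 × 31; 63 = 3 × 21; 64 = 2 × 32 — all composite.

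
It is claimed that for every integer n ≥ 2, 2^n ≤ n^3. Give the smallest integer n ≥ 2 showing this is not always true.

A counterexample is any integer n ≥ 2 such that 2^n > n^3; we check each in order.
n = 2: 2^n = 4 and n^3 = 8, so 4 ≤ 8.
n = 3: 2^n = 8 and n^3 = 27, so 8 ≤ 27.
n = 4: 2^n = 16 and n^3 = 64, so 16 ≤ 64.
n = 5: 2^n = 32 and n^3 = 125, so 32 ≤ 125.
n = 6: 2^n = 64 and n^3 = 216, so 64 ≤ 216.
n = 7: 2^n = 128 and n^3 = 343, so 128 ≤ 343.
n = 8: 2^n = 256 and n^3 = 512, so 256 ≤ 512.
n = 9: 2^n = 512 and n^3 = 729, so 512 ≤ 729.
n = 10: 2^n = 1024 and n^3 = 1000, so 1024 > 1000.
Hence n = 10 is a counterexample.

n = 10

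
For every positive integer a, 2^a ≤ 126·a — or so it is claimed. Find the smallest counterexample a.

a = 11

A counterexample is any positive integer a such that 2^a > 126·a; we check each in order.
For a = 1, 2, 3, 4, 5, 6, 7, 8, 9, 10 the conclusion holds.
a = 11: 2^a = 2048 and 126·a = 1386, so 2048 > 1386.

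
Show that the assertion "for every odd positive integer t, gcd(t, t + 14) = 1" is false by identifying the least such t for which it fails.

For t = 1, 3, 5 the conclusion holds.
t = 7: gcd(7, 21) = 7.
So t = 7 is the smallest counterexample.

t = 7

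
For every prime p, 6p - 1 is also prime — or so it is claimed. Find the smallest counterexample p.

p = 11

A counterexample is any prime p such that 6p - 1 is not prime; we check each in order.
For p = 2, 3, 5, 7 the conclusion holds.
p = 11: 6p - 1 = 65 = 5 × 13, not prime.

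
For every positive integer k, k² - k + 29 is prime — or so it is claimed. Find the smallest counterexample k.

Check each positive integer k in order until k² - k + 29 is not prime.
For k = 1, 2 the conclusion holds.
k = 3: k² - k + 29 = 35 = 5 × 7, composite.
Hence k = 3 is a counterexample.

k = 3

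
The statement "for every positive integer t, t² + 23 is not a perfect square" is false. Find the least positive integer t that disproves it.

t = 11

Check each positive integer t in order until t² + 23 is a perfect square.
The first 10 eligible values, up to t = 10, all satisfy the conclusion.
t = 11: 11² + 23 = 144 = 12², a perfect square.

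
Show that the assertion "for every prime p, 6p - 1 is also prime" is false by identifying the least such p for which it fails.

p = 11

p = 2: 6p - 1 = 11, prime.
p = 3: 6p - 1 = 17, prime.
p = 5: 6p - 1 = 29, prime.
p = 7: 6p - 1 = 41, prime.
p = 11: 6p - 1 = 65 = 5 × 13, not prime.
Thus p = 11 disproves the claim, and no smaller p works.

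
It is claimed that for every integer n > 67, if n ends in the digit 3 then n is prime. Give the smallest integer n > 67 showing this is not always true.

A counterexample is any integer n > 67 such that n ends in the digit 3 but n is not prime; we check each in order.
n = 73: 73 ends in 3 and is prime.
n = 83: 83 ends in 3 and is prime.
n = 93: 93 ends in 3; 93 = 3 × 31, composite.
So n = 93 is the smallest counterexample.

n = 93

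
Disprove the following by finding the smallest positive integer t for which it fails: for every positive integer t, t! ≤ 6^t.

Check each positive integer t in order until t! > 6^t.
For t = 1, 2, 3, 4, …, 11, 12, 13 the conclusion holds.
t = 14: t! = 87178291200 and 6^t = 78364164096, so 87178291200 > 78364164096.

t = 14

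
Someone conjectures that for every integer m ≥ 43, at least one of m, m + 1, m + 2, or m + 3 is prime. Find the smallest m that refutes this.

Check each integer m ≥ 43 in order until m, m + 1, m + 2, m + 3 are all composite.
The first 5 eligible values, up to m = 47, all satisfy the conclusion.
m = 48: 48 = 2 × 24; 49 = 7 × 7; 50 = 2 × 25; 51 = 3 × 17 — all composite.
Thus m = 48 disproves the claim, and no smaller m works.

m = 48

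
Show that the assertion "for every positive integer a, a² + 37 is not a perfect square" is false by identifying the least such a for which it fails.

Check each positive integer a in order until a² + 37 is a perfect square.
The first 17 eligible values, up to a = 17, all satisfy the conclusion.
a = 18: 18² + 37 = 361 = 19², a perfect square.
So a = 18 is the smallest counterexample.

a = 18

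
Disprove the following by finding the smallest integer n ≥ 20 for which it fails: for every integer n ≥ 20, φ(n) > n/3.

We need the least integer n ≥ 20 for which the claim fails.
The first 4 eligible values, up to n = 23, all satisfy the conclusion.
n = 24: φ(24) = 8 and 24/3 = 8, so φ(24) ≤ 24/3.
Thus n = 24 disproves the claim, and no smaller n works.

n = 24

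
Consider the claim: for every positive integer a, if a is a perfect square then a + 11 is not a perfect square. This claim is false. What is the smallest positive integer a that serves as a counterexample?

A counterexample is any positive integer a such that a is a perfect square but a + 11 is a perfect square; we check each in order.
For a = 1, 4, 9, 16 the conclusion holds.
a = 25: 25 = 5² and 25 + 11 = 36 = 6².

a = 25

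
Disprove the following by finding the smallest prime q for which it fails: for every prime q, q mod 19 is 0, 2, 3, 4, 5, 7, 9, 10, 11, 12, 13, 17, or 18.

We need the least prime q for which the claim fails.
The first 15 eligible values, up to q = 47, all satisfy the conclusion.
q = 53: 53 mod 19 = 15 — not in {0, 2, 3, 4, 5, 7, 9, 10, 11, 12, 13, 17, 18}.
Hence q = 53 is a counterexample.

q = 53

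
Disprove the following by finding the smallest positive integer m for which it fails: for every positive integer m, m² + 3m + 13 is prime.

Check each positive integer m in order until m² + 3m + 13 is not prime.
m = 1: m² + 3m + 13 = 17, prime.
m = 2: m² + 3m + 13 = 23, prime.
m = 3: m² + 3m + 13 = 31, prime.
m = 4: m² + 3m + 13 = 41, prime.
m = 5: m² + 3m + 13 = 53, prime.
m = 6: m² + 3m + 13 = 67, prime.
m = 7: m² + 3m + 13 = 83, prime.
m = 8: m² + 3m + 13 = 101, prime.
m = 9: m² + 3m + 13 = 121 = 11 × 11, composite.

m = 9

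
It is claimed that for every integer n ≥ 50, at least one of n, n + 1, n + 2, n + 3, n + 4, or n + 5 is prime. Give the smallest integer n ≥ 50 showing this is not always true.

n = 90

For n = 50, 51, 52, 53, …, 87, 88, 89 the conclusion holds.
n = 90: 90 = 2 × 45; 91 = 7 × 13; 92 = 2 × 46; 93 = 3 × 31; 94 = 2 × 47; 95 = 5 × 19 — all composite.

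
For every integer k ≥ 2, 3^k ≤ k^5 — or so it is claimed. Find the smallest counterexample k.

For k = 2, 3, 4, 5, 6, 7, 8, 9, 10 the conclusion holds.
k = 11: 3^k = 177147 and k^5 = 161051, so 177147 > 161051.

k = 11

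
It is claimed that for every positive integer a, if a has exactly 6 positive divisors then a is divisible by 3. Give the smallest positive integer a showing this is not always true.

a = 20

A counterexample is any positive integer a such that a has exactly 6 positive divisors but a is not divisible by 3; we check each in order.
For a = 12, 18 the conclusion holds.
a = 20: τ(20) = 6; 20 mod 3 = 2.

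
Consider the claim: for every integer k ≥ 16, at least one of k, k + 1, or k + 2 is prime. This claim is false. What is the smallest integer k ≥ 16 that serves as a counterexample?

k = 20

We need the least integer k ≥ 16 for which k, k + 1, k + 2 are all composite.
k = 16: 17 is prime.
k = 17: 17 is prime.
k = 18: 19 is prime.
k = 19: 19 is prime.
k = 20: 20 = 2 × 10; 21 = 3 × 7; 22 = 2 × 11 — all composite.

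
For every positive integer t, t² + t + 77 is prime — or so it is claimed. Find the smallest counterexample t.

t = 1: t² + t + 77 = 79, prime.
t = 2: t² + t + 77 = 83, prime.
t = 3: t² + t + 77 = 89, prime.
t = 4: t² + t + 77 = 97, prime.
t = 5: t² + t + 77 = 107, prime.
t = 6: t² + t + 77 = 119 = 7 × 17, composite.
Thus t = 6 disproves the claim, and no smaller t works.

t = 6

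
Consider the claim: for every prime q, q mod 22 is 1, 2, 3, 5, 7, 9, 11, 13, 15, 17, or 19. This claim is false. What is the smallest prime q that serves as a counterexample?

For q = 2, 3, 5, 7, …, 31, 37, 41 the conclusion holds.
q = 43: 43 mod 22 = 21 — not in {1, 2, 3, 5, 7, 9, 11, 13, 15, 17, 19}.

q = 43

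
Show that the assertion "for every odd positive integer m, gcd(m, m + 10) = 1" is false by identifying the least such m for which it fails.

m = 5

We need the least odd positive integer m for which gcd(m, m + 10) > 1.
For m = 1, 3 the conclusion holds.
m = 5: gcd(5, 15) = 5.
Hence m = 5 is a counterexample.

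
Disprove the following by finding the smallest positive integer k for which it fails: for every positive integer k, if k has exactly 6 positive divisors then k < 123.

k = 124

A counterexample is any positive integer k such that k has exactly 6 positive divisors but the claim fails; we check each in order.
The first 18 eligible values, up to k = 117, all satisfy the conclusion.
k = 124: τ(124) = 6; 124 ≥ 123.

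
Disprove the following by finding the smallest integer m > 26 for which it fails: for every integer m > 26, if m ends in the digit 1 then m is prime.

m = 31: 31 ends in 1 and is prime.
m = 41: 41 ends in 1 and is prime.
m = 51: 51 ends in 1; 51 = 3 × 17, composite.
Thus m = 51 disproves the claim, and no smaller m works.

m = 51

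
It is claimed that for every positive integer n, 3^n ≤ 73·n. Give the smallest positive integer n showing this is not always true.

n = 6

We need the least positive integer n for which 3^n > 73·n.
For n = 1, 2, 3, 4, 5 the conclusion holds.
n = 6: 3^n = 729 and 73·n = 438, so 729 > 438.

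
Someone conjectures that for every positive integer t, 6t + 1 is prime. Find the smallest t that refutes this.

t = 4

t = 1: 6t + 1 = 7, prime.
t = 2: 6t + 1 = 13, prime.
t = 3: 6t + 1 = 19, prime.
t = 4: 6t + 1 = 25 = 5 × 5, composite.
So t = 4 is the smallest counterexample.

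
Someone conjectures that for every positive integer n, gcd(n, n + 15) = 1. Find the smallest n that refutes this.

n = 1: gcd(1, 16) = 1.
n = 2: gcd(2, 17) = 1.
n = 3: gcd(3, 18) = 3.
So n = 3 is the smallest counterexample.

n = 3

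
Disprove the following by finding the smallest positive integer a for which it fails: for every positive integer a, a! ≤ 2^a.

For a = 1, 2, 3 the conclusion holds.
a = 4: a! = 24 and 2^a = 16, so 24 > 16.

a = 4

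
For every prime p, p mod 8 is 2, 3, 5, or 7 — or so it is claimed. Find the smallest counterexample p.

Check each prime p in order until the claim fails.
For p = 2, 3, 5, 7, 11, 13 the conclusion holds.
p = 17: 17 mod 8 = 1 — not in {2, 3, 5, 7}.
Hence p = 17 is a counterexample.

p = 17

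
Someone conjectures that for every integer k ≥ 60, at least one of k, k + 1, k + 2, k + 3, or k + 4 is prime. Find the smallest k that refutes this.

k = 62

A counterexample is any integer k ≥ 60 such that k, k + 1, k + 2, k + 3, k + 4 are all composite; we check each in order.
For k = 60, 61 the conclusion holds.
k = 62: 62 = 2 × 31; 63 = 3 × 21; 64 = 2 × 32; 65 = 5 × 13; 66 = 2 × 33 — all composite.
So k = 62 is the smallest counterexample.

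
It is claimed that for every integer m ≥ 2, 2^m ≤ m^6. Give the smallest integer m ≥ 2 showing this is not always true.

m = 30

For m = 2, 3, 4, 5, …, 27, 28, 29 the conclusion holds.
m = 30: 2^m = 1073741824 and m^6 = 729000000, so 1073741824 > 729000000.
Hence m = 30 is a counterexample.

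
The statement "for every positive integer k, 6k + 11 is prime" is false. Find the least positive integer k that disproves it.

A counterexample is any positive integer k such that 6k + 11 is not prime; we check each in order.
k = 1: 6k + 11 = 17, prime.
k = 2: 6k + 11 = 23, prime.
k = 3: 6k + 11 = 29, prime.
k = 4: 6k + 11 = 35 = 5 × 7, composite.
Hence k = 4 is a counterexample.

k = 4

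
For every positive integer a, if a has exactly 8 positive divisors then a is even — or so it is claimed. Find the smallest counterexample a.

a = 105

Check each positive integer a in order until a has exactly 8 positive divisors but a is odd.
For a = 24, 30, 40, 42, …, 88, 102, 104 the conclusion holds.
a = 105: divisors of 105: 1, 3, 5, 7, 15, 21, 35, 105; 105 is odd.
Hence a = 105 is a counterexample.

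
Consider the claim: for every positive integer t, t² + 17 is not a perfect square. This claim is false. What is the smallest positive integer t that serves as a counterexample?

t = 8

Check each positive integer t in order until t² + 17 is a perfect square.
t = 1: 1² + 17 = 18, not a perfect square.
t = 2: 2² + 17 = 21, not a perfect square.
t = 3: 3² + 17 = 26, not a perfect square.
t = 4: 4² + 17 = 33, not a perfect square.
t = 5: 5² + 17 = 42, not a perfect square.
t = 6: 6² + 17 = 53, not a perfect square.
t = 7: 7² + 17 = 66, not a perfect square.
t = 8: 8² + 17 = 81 = 9², a perfect square.
So t = 8 is the smallest counterexample.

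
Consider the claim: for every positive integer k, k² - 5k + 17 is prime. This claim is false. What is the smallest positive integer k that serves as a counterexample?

k = 13

For k = 1, 2, 3, 4, …, 10, 11, 12 the conclusion holds.
k = 13: k² - 5k + 17 = 121 = 11 × 11, composite.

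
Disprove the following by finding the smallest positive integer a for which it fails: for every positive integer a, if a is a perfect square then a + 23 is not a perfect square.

We need the least positive integer a for which a is a perfect square but a + 23 is a perfect square.
For a = 1, 4, 9, 16, 25, 36, 49, 64, 81, 100 the conclusion holds.
a = 121: 121 = 11² and 121 + 23 = 144 = 12².
Thus a = 121 disproves the claim, and no smaller a works.

a = 121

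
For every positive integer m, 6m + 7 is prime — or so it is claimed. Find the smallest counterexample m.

A counterexample is any positive integer m such that 6m + 7 is not prime; we check each in order.
For m = 1, 2 the conclusion holds.
m = 3: 6m + 7 = 25 = 5 × 5, composite.

m = 3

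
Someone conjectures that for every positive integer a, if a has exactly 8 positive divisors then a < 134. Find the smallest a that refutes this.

The first 17 eligible values, up to a = 130, all satisfy the conclusion.
a = 135: τ(135) = 8; 135 ≥ 134.

a = 135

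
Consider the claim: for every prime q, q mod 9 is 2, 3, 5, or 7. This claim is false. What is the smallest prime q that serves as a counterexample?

q = 13

A counterexample is any prime q such that the claim fails; we check each in order.
The first 5 eligible values, up to q = 11, all satisfy the conclusion.
q = 13: 13 mod 9 = 4 — not in {2, 3, 5, 7}.
So q = 13 is the smallest counterexample.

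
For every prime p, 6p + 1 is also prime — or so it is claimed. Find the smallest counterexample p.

The first 7 eligible values, up to p = 17, all satisfy the conclusion.
p = 19: 6p + 1 = 115 = 5 × 23, not prime.
Hence p = 19 is a counterexample.

p = 19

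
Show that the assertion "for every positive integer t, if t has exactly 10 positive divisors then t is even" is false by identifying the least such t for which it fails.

t = 405

We need the least positive integer t for which t has exactly 10 positive divisors but t is odd.
For t = 48, 80, 112, 162, 176, 208, 272, 304, 368 the conclusion holds.
t = 405: divisors of 405: 10 divisors; 405 is odd.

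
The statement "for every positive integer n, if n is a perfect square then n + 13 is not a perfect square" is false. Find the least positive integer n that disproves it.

n = 1: 1 + 13 = 14, not a perfect square.
n = 4: 4 + 13 = 17, not a perfect square.
n = 9: 9 + 13 = 22, not a perfect square.
n = 16: 16 + 13 = 29, not a perfect square.
n = 25: 25 + 13 = 38, not a perfect square.
n = 36: 36 = 6² and 36 + 13 = 49 = 7².
So n = 36 is the smallest counterexample.

n = 36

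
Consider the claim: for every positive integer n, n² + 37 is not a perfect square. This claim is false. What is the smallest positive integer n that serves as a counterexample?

n = 18

A counterexample is any positive integer n such that n² + 37 is a perfect square; we check each in order.
The first 17 eligible values, up to n = 17, all satisfy the conclusion.
n = 18: 18² + 37 = 361 = 19², a perfect square.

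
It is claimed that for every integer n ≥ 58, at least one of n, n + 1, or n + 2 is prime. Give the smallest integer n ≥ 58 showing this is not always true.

Check each integer n ≥ 58 in order until n, n + 1, n + 2 are all composite.
n = 58: 59 is prime.
n = 59: 59 is prime.
n = 60: 61 is prime.
n = 61: 61 is prime.
n = 62: 62 = 2 × 31; 63 = 3 × 21; 64 = 2 × 32 — all composite.

n = 62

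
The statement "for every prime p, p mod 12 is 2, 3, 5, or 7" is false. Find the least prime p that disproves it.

We need the least prime p for which the claim fails.
For p = 2, 3, 5, 7 the conclusion holds.
p = 11: 11 mod 12 = 11 — not in {2, 3, 5, 7}.

p = 11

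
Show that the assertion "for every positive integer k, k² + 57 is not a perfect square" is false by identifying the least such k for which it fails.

k = 8

k = 1: 1² + 57 = 58, not a perfect square.
k = 2: 2² + 57 = 61, not a perfect square.
k = 3: 3² + 57 = 66, not a perfect square.
k = 4: 4² + 57 = 73, not a perfect square.
k = 5: 5² + 57 = 82, not a perfect square.
k = 6: 6² + 57 = 93, not a perfect square.
k = 7: 7² + 57 = 106, not a perfect square.
k = 8: 8² + 57 = 121 = 11², a perfect square.
Hence k = 8 is a counterexample.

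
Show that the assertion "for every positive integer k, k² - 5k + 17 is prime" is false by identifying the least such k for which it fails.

For k = 1, 2, 3, 4, …, 10, 11, 12 the conclusion holds.
k = 13: k² - 5k + 17 = 121 = 11 × 11, composite.
So k = 13 is the smallest counterexample.

k = 13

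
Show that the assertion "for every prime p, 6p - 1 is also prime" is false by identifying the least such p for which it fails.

p = 2: 6p - 1 = 11, prime.
p = 3: 6p - 1 = 17, prime.
p = 5: 6p - 1 = 29, prime.
p = 7: 6p - 1 = 41, prime.
p = 11: 6p - 1 = 65 = 5 × 13, not prime.

p = 11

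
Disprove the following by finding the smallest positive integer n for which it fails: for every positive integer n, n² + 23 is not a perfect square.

n = 11

For n = 1, 2, 3, 4, 5, 6, 7, 8, 9, 10 the conclusion holds.
n = 11: 11² + 23 = 144 = 12², a perfect square.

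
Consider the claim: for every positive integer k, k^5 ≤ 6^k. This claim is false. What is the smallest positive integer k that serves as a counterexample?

We need the least positive integer k for which k^5 > 6^k.
For k = 1, 2 the conclusion holds.
k = 3: k^5 = 243 and 6^k = 216, so 243 > 216.
Thus k = 3 disproves the claim, and no smaller k works.

k = 3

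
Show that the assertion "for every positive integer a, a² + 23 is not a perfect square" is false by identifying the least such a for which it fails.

A counterexample is any positive integer a such that a² + 23 is a perfect square; we check each in order.
For a = 1, 2, 3, 4, 5, 6, 7, 8, 9, 10 the conclusion holds.
a = 11: 11² + 23 = 144 = 12², a perfect square.
So a = 11 is the smallest counterexample.

a = 11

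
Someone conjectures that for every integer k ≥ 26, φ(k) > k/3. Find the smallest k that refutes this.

The first 4 eligible values, up to k = 29, all satisfy the conclusion.
k = 30: φ(30) = 8 and 30/3 = 10, so φ(30) ≤ 30/3.

k = 30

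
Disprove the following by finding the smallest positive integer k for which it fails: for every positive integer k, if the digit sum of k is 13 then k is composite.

A counterexample is any positive integer k such that the digit sum of k is 13 but k is prime; we check each in order.
k = 49: digit sum 13; 49 is composite.
k = 58: digit sum 13; 58 is composite.
k = 67: digit sum 13; 67 is prime, not composite.
Thus k = 67 disproves the claim, and no smaller k works.

k = 67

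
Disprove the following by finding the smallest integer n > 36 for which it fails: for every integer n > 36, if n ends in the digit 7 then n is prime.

We need the least integer n > 36 for which n ends in the digit 7 but n is not prime.
For n = 37, 47 the conclusion holds.
n = 57: 57 ends in 7; 57 = 3 × 19, composite.

n = 57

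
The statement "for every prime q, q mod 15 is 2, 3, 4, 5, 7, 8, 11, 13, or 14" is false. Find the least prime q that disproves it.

q = 31

The first 10 eligible values, up to q = 29, all satisfy the conclusion.
q = 31: 31 mod 15 = 1 — not in {2, 3, 4, 5, 7, 8, 11, 13, 14}.
Thus q = 31 disproves the claim, and no smaller q works.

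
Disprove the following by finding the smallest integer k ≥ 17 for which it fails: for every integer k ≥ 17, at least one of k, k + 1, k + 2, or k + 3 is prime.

k = 24

We need the least integer k ≥ 17 for which k, k + 1, k + 2, k + 3 are all composite.
k = 17: 17 is prime.
k = 18: 19 is prime.
k = 19: 19 is prime.
k = 20: 23 is prime.
k = 21: 23 is prime.
k = 22: 23 is prime.
k = 23: 23 is prime.
k = 24: 24 = 2 × 12; 25 = 5 × 5; 26 = 2 × 13; 27 = 3 × 9 — all composite.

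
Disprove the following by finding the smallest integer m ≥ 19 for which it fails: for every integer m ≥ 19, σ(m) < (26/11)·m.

m = 24

We need the least integer m ≥ 19 for which the claim fails.
m = 19: σ(19) = 20; 20 < 494/11.
m = 20: σ(20) = 42; 42 < 520/11.
m = 21: σ(21) = 32; 32 < 546/11.
m = 22: σ(22) = 36; 36 < 52.
m = 23: σ(23) = 24; 24 < 598/11.
m = 24: σ(24) = 60; 60 ≥ 624/11.
Thus m = 24 disproves the claim, and no smaller m works.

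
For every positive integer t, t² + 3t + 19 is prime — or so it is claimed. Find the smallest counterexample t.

t = 15

A counterexample is any positive integer t such that t² + 3t + 19 is not prime; we check each in order.
For t = 1, 2, 3, 4, …, 12, 13, 14 the conclusion holds.
t = 15: t² + 3t + 19 = 289 = 17 × 17, composite.
Hence t = 15 is a counterexample.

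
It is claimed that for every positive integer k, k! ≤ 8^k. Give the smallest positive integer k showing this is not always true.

We need the least positive integer k for which k! > 8^k.
For k = 1, 2, 3, 4, …, 17, 18, 19 the conclusion holds.
k = 20: k! = 2432902008176640000 and 8^k = 1152921504606846976, so 2432902008176640000 > 1152921504606846976.
Thus k = 20 disproves the claim, and no smaller k works.

k = 20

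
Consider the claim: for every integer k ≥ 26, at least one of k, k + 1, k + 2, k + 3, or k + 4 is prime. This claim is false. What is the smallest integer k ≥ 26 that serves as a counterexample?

A counterexample is any integer k ≥ 26 such that k, k + 1, k + 2, k + 3, k + 4 are all composite; we check each in order.
k = 26: 29 is prime.
k = 27: 29 is prime.
k = 28: 29 is prime.
k = 29: 29 is prime.
k = 30: 31 is prime.
k = 31: 31 is prime.
k = 32: 32 = 2 × 16; 33 = 3 × 11; 34 = 2 × 17; 35 = 5 × 7; 36 = 2 × 18 — all composite.
So k = 32 is the smallest counterexample.

k = 32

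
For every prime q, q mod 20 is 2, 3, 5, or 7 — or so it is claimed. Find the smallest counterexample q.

Check each prime q in order until the claim fails.
q = 2: 2 mod 20 = 2.
q = 3: 3 mod 20 = 3.
q = 5: 5 mod 20 = 5.
q = 7: 7 mod 20 = 7.
q = 11: 11 mod 20 = 11 — not in {2, 3, 5, 7}.

q = 11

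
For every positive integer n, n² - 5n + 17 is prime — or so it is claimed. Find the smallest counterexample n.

We need the least positive integer n for which n² - 5n + 17 is not prime.
The first 12 eligible values, up to n = 12, all satisfy the conclusion.
n = 13: n² - 5n + 17 = 121 = 11 × 11, composite.

n = 13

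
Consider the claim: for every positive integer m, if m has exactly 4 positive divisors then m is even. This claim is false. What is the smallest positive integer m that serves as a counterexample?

m = 15

A counterexample is any positive integer m such that m has exactly 4 positive divisors but m is odd; we check each in order.
m = 6: divisors of 6: 1, 2, 3, 6; 6 is even.
m = 8: divisors of 8: 1, 2, 4, 8; 8 is even.
m = 10: divisors of 10: 1, 2, 5, 10; 10 is even.
m = 14: divisors of 14: 1, 2, 7, 14; 14 is even.
m = 15: divisors of 15: 1, 3, 5, 15; 15 is odd.
Hence m = 15 is a counterexample.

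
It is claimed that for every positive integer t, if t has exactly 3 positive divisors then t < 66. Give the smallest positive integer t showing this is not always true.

A counterexample is any positive integer t such that t has exactly 3 positive divisors but the claim fails; we check each in order.
The first 4 eligible values, up to t = 49, all satisfy the conclusion.
t = 121: τ(121) = 3; 121 ≥ 66.

t = 121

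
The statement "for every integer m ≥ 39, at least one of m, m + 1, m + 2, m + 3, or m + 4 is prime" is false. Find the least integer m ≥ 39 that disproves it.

Check each integer m ≥ 39 in order until m, m + 1, m + 2, m + 3, m + 4 are all composite.
The first 9 eligible values, up to m = 47, all satisfy the conclusion.
m = 48: 48 = 2 × 24; 49 = 7 × 7; 50 = 2 × 25; 51 = 3 × 17; 52 = 2 × 26 — all composite.

m = 48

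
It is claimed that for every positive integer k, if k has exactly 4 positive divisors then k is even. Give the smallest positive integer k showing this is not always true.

k = 15

We need the least positive integer k for which k has exactly 4 positive divisors but k is odd.
For k = 6, 8, 10, 14 the conclusion holds.
k = 15: divisors of 15: 1, 3, 5, 15; 15 is odd.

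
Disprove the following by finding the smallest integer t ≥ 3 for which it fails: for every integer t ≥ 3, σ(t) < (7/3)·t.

Check each integer t ≥ 3 in order until the claim fails.
The first 9 eligible values, up to t = 11, all satisfy the conclusion.
t = 12: σ(12) = 28; 28 ≥ 28.
Thus t = 12 disproves the claim, and no smaller t works.

t = 12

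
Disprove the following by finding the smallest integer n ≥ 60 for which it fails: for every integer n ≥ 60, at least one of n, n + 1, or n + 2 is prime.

Check each integer n ≥ 60 in order until n, n + 1, n + 2 are all composite.
n = 60: 61 is prime.
n = 61: 61 is prime.
n = 62: 62 = 2 × 31; 63 = 3 × 21; 64 = 2 × 32 — all composite.
Thus n = 62 disproves the claim, and no smaller n works.

n = 62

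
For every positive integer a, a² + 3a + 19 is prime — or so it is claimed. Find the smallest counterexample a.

a = 15

We need the least positive integer a for which a² + 3a + 19 is not prime.
For a = 1, 2, 3, 4, …, 12, 13, 14 the conclusion holds.
a = 15: a² + 3a + 19 = 289 = 17 × 17, composite.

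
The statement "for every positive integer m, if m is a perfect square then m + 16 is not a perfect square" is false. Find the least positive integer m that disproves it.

Check each positive integer m in order until m is a perfect square but m + 16 is a perfect square.
m = 1: 1 + 16 = 17, not a perfect square.
m = 4: 4 + 16 = 20, not a perfect square.
m = 9: 9 = 3² and 9 + 16 = 25 = 5².
So m = 9 is the smallest counterexample.

m = 9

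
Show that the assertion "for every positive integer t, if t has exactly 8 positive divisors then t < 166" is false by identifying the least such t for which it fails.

For t = 24, 30, 40, 42, …, 152, 154, 165 the conclusion holds.
t = 170: τ(170) = 8; 170 ≥ 166.
So t = 170 is the smallest counterexample.

t = 170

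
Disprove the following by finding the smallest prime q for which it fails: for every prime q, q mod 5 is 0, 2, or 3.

The first 4 eligible values, up to q = 7, all satisfy the conclusion.
q = 11: 11 mod 5 = 1 — not in {0, 2, 3}.

q = 11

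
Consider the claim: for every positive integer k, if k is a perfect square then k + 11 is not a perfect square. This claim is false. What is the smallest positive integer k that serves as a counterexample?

A counterexample is any positive integer k such that k is a perfect square but k + 11 is a perfect square; we check each in order.
The first 4 eligible values, up to k = 16, all satisfy the conclusion.
k = 25: 25 = 5² and 25 + 11 = 36 = 6².
Hence k = 25 is a counterexample.

k = 25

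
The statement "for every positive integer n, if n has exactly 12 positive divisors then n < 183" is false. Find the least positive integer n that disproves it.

For n = 60, 72, 84, 90, …, 150, 156, 160 the conclusion holds.
n = 198: τ(198) = 12; 198 ≥ 183.
Hence n = 198 is a counterexample.

n = 198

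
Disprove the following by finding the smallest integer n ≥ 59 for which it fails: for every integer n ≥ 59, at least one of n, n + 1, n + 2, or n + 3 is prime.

n = 62

n = 59: 59 is prime.
n = 60: 61 is prime.
n = 61: 61 is prime.
n = 62: 62 = 2 × 31; 63 = 3 × 21; 64 = 2 × 32; 65 = 5 × 13 — all composite.
So n = 62 is the smallest counterexample.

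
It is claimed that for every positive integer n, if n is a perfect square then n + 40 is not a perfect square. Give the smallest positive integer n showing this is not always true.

n = 9

n = 1: 1 + 40 = 41, not a perfect square.
n = 4: 4 + 40 = 44, not a perfect square.
n = 9: 9 = 3² and 9 + 40 = 49 = 7².
Hence n = 9 is a counterexample.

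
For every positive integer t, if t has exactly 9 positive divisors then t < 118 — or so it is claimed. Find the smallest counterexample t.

A counterexample is any positive integer t such that t has exactly 9 positive divisors but the claim fails; we check each in order.
For t = 36, 100 the conclusion holds.
t = 196: τ(196) = 9; 196 ≥ 118.

t = 196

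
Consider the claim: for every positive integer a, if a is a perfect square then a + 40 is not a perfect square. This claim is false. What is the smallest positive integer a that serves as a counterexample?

a = 9

Check each positive integer a in order until a is a perfect square but a + 40 is a perfect square.
a = 1: 1 + 40 = 41, not a perfect square.
a = 4: 4 + 40 = 44, not a perfect square.
a = 9: 9 = 3² and 9 + 40 = 49 = 7².
Thus a = 9 disproves the claim, and no smaller a works.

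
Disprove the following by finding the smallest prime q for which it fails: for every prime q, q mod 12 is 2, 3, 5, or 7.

We need the least prime q for which the claim fails.
The first 4 eligible values, up to q = 7, all satisfy the conclusion.
q = 11: 11 mod 12 = 11 — not in {2, 3, 5, 7}.

q = 11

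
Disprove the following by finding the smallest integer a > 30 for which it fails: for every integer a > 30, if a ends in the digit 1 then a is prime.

a = 51

We need the least integer a > 30 for which a ends in the digit 1 but a is not prime.
a = 31: 31 ends in 1 and is prime.
a = 41: 41 ends in 1 and is prime.
a = 51: 51 ends in 1; 51 = 3 × 17, composite.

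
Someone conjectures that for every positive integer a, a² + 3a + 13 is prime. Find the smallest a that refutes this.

Check each positive integer a in order until a² + 3a + 13 is not prime.
For a = 1, 2, 3, 4, 5, 6, 7, 8 the conclusion holds.
a = 9: a² + 3a + 13 = 121 = 11 × 11, composite.

a = 9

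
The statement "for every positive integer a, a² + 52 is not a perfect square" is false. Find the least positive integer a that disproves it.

a = 12

Check each positive integer a in order until a² + 52 is a perfect square.
The first 11 eligible values, up to a = 11, all satisfy the conclusion.
a = 12: 12² + 52 = 196 = 14², a perfect square.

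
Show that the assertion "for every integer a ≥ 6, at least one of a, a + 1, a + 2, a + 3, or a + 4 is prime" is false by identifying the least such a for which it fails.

For a = 6, 7, 8, 9, …, 21, 22, 23 the conclusion holds.
a = 24: 24 = 2 × 12; 25 = 5 × 5; 26 = 2 × 13; 27 = 3 × 9; 28 = 2 × 14 — all composite.
Thus a = 24 disproves the claim, and no smaller a works.

a = 24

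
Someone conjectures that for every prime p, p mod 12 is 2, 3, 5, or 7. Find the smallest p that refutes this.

Check each prime p in order until the claim fails.
The first 4 eligible values, up to p = 7, all satisfy the conclusion.
p = 11: 11 mod 12 = 11 — not in {2, 3, 5, 7}.
Thus p = 11 disproves the claim, and no smaller p works.

p = 11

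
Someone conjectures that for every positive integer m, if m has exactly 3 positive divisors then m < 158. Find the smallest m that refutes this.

m = 169

A counterexample is any positive integer m such that m has exactly 3 positive divisors but the claim fails; we check each in order.
The first 5 eligible values, up to m = 121, all satisfy the conclusion.
m = 169: τ(169) = 3; 169 ≥ 158.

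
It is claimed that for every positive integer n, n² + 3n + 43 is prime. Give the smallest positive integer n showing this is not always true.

n = 39

The first 38 eligible values, up to n = 38, all satisfy the conclusion.
n = 39: n² + 3n + 43 = 1681 = 41 × 41, composite.
So n = 39 is the smallest counterexample.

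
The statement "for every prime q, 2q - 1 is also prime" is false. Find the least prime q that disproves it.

For q = 2, 3 the conclusion holds.
q = 5: 2q - 1 = 9 = 3 × 3, not prime.
Hence q = 5 is a counterexample.

q = 5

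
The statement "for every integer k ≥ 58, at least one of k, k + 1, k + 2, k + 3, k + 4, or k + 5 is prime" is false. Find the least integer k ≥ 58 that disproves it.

k = 90

For k = 58, 59, 60, 61, …, 87, 88, 89 the conclusion holds.
k = 90: 90 = 2 × 45; 91 = 7 × 13; 92 = 2 × 46; 93 = 3 × 31; 94 = 2 × 47; 95 = 5 × 19 — all composite.
Thus k = 90 disproves the claim, and no smaller k works.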